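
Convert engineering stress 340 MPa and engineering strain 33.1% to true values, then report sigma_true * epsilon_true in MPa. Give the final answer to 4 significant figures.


sigma_true = sigma_eng * (1 + epsilon_eng)
sigma_true = 340 * (1 + 0.331) = 452.54 MPa
epsilon_true = ln(1 + epsilon_eng)
epsilon_true = ln(1 + 0.331) = 0.285931
sigma_true * epsilon_true = 452.54 * 0.285931 = 129.4 MPa


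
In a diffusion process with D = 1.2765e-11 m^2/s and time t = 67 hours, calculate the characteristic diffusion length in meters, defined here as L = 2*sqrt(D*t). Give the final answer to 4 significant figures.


t = 67 hr = 241200 s
Diffusion length = 2*sqrt(D*t)
= 2*sqrt(1.2765e-11 * 241200)
= 3.509e-03 m


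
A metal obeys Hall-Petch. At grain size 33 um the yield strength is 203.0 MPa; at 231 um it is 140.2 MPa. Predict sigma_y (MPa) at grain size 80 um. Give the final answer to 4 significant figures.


sigma_y = sigma0 + k / sqrt(d)
1/sqrt(d1) = 1/sqrt(3.3e-05) = 174.078;  1/sqrt(d2) = 65.7952
k = (sigma1 - sigma2) / (1/sqrt(d1) - 1/sqrt(d2)) = (203.0 - 140.2) / (174.078 - 65.7952) = 0.579965 MPa*m^0.5
sigma0 = sigma1 - k/sqrt(d1) = 203.0 - 0.579965*174.078 = 102.041 MPa
sigma_y(d3) = 102.041 + 0.579965 / sqrt(8e-05) = 166.9 MPa


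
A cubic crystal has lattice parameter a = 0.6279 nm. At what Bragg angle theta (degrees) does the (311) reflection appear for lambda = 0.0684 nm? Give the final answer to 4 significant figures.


d = a / sqrt(h^2+k^2+l^2)
d = 0.6279 / sqrt(11) = 0.189319 nm
lambda = 2*d*sin(theta)  =>  sin(theta) = lambda / (2*d)
sin(theta) = 0.0684 / (2 * 0.189319) = 0.180648
theta = 10.41 deg


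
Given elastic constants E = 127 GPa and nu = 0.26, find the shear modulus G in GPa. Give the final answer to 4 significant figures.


G = E / (2*(1+nu))
G = 127 / (2*(1+0.26))
G = 50.4 GPa


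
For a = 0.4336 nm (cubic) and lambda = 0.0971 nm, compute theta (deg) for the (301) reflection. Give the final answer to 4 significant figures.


d = a / sqrt(h^2+k^2+l^2)
d = 0.4336 / sqrt(10) = 0.137116 nm
lambda = 2*d*sin(theta)  =>  sin(theta) = lambda / (2*d)
sin(theta) = 0.0971 / (2 * 0.137116) = 0.354079
theta = 20.74 deg


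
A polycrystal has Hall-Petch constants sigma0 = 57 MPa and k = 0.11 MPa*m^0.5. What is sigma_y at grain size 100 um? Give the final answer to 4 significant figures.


sigma_y = sigma0 + k / sqrt(d)
d = 100 um = 1e-04 m
sigma_y = 57 + 0.11 / sqrt(1e-04)
sigma_y = 68 MPa


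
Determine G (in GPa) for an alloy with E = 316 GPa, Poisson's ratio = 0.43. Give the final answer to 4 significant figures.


G = E / (2*(1+nu))
G = 316 / (2*(1+0.43))
G = 110.5 GPa


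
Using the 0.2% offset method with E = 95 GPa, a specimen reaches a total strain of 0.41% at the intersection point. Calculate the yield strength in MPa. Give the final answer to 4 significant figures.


Offset strain = 0.002
Elastic strain at yield = total_strain - offset = 4.1e-03 - 0.002 = 2.1e-03
sigma_y = E * elastic_strain = 95000 * 2.1e-03
sigma_y = 199.5 MPa


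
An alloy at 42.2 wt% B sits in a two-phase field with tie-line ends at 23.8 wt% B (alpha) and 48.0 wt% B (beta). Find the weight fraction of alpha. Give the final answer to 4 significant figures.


f_alpha = (C_beta - C0) / (C_beta - C_alpha)
f_alpha = (48.0 - 42.2) / (48.0 - 23.8)
f_alpha = 0.2397


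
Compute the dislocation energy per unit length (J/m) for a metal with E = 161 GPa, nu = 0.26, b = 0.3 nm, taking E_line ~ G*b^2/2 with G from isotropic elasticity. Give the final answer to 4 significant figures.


Step 1: G = E / (2*(1+nu))
G = 161 / (2*(1+0.26)) = 63.8889 GPa = 6.38889e+10 Pa
Step 2: E_line = G*b^2/2
b = 0.3 nm = 3e-10 m
E_line = 0.5 * 6.38889e+10 * (3e-10)^2 = 2.875e-09 J/m


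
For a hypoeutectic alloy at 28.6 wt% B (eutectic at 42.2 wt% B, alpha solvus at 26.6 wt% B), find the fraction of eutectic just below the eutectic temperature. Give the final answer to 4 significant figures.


f_primary = (C_e - C0) / (C_e - C_alpha_max)
f_primary = (42.2 - 28.6) / (42.2 - 26.6)
f_primary = 0.871795
f_eutectic = 1 - 0.871795 = 0.1282


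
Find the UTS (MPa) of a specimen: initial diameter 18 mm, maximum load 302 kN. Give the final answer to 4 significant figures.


A0 = pi*(d/2)^2 = pi*(18/2)^2 = 254.469 mm^2
UTS = F_max / A0 = 302*1000 / 254.469
UTS = 1187 MPa


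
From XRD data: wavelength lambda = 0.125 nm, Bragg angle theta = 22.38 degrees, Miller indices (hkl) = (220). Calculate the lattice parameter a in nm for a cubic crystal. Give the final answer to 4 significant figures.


d = lambda / (2*sin(theta))
d = 0.125 / (2*sin(22.38 deg))
d = 0.164151 nm
a = d * sqrt(h^2+k^2+l^2) = 0.164151 * sqrt(8)
a = 0.4643 nm


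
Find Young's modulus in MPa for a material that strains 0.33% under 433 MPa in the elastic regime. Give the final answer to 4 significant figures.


E = sigma / epsilon
epsilon = 0.33% = 3.3e-03
E = 433 / 3.3e-03
E = 131200 MPa


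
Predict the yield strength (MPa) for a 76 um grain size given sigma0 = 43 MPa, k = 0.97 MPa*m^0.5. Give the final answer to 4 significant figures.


sigma_y = sigma0 + k / sqrt(d)
d = 76 um = 7.6e-05 m
sigma_y = 43 + 0.97 / sqrt(7.6e-05)
sigma_y = 154.3 MPa


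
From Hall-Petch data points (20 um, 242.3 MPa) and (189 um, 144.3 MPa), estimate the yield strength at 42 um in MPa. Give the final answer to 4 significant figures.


sigma_y = sigma0 + k / sqrt(d)
1/sqrt(d1) = 1/sqrt(2e-05) = 223.607;  1/sqrt(d2) = 72.7393
k = (sigma1 - sigma2) / (1/sqrt(d1) - 1/sqrt(d2)) = (242.3 - 144.3) / (223.607 - 72.7393) = 0.649577 MPa*m^0.5
sigma0 = sigma1 - k/sqrt(d1) = 242.3 - 0.649577*223.607 = 97.0503 MPa
sigma_y(d3) = 97.0503 + 0.649577 / sqrt(4.2e-05) = 197.3 MPa


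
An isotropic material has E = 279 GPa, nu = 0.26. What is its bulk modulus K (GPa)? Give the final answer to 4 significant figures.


K = E / (3*(1-2*nu))
K = 279 / (3*(1-2*0.26))
K = 193.8 GPa


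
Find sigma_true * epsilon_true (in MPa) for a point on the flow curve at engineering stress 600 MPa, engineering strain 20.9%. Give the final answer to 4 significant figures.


sigma_true = sigma_eng * (1 + epsilon_eng)
sigma_true = 600 * (1 + 0.209) = 725.4 MPa
epsilon_true = ln(1 + epsilon_eng)
epsilon_true = ln(1 + 0.209) = 0.189794
sigma_true * epsilon_true = 725.4 * 0.189794 = 137.7 MPa


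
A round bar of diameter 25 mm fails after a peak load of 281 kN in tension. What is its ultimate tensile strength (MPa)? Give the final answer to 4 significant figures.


A0 = pi*(d/2)^2 = pi*(25/2)^2 = 490.874 mm^2
UTS = F_max / A0 = 281*1000 / 490.874
UTS = 572.4 MPa


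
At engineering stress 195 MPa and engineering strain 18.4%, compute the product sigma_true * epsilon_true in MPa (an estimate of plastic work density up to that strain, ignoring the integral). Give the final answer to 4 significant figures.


sigma_true = sigma_eng * (1 + epsilon_eng)
sigma_true = 195 * (1 + 0.184) = 230.88 MPa
epsilon_true = ln(1 + epsilon_eng)
epsilon_true = ln(1 + 0.184) = 0.168899
sigma_true * epsilon_true = 230.88 * 0.168899 = 39 MPa


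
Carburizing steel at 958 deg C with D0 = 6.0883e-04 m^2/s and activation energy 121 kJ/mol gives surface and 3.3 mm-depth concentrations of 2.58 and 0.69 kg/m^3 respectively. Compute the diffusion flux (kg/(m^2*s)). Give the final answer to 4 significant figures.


Step 1: D = D0 * exp(-Qd/(R*T))
T = 958 + 273.15 = 1231.15 K
D = 6.0883e-04 * exp(-121e3 / (8.314 * 1231.15)) = 4.47281e-09 m^2/s
Step 2: J = D * (C1 - C2) / dx
J = 4.47281e-09 * (2.58 - 0.69) / 3.3e-03
J = 2.562e-06 kg/(m^2*s)


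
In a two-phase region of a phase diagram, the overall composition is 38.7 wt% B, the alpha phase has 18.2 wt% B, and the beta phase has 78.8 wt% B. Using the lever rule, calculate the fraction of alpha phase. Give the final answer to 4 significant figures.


f_alpha = (C_beta - C0) / (C_beta - C_alpha)
f_alpha = (78.8 - 38.7) / (78.8 - 18.2)
f_alpha = 0.6617


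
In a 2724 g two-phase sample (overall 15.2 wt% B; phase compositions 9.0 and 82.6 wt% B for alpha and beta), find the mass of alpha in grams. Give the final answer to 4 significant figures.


f_alpha = (C_beta - C0) / (C_beta - C_alpha)
f_alpha = (82.6 - 15.2) / (82.6 - 9.0) = 0.915761
m_alpha = f_alpha * m_total = 0.915761 * 2724 = 2495 g


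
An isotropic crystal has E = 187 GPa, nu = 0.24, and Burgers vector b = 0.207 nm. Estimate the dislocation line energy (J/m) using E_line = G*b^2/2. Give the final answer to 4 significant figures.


Step 1: G = E / (2*(1+nu))
G = 187 / (2*(1+0.24)) = 75.4032 GPa = 7.54032e+10 Pa
Step 2: E_line = G*b^2/2
b = 0.207 nm = 2.07e-10 m
E_line = 0.5 * 7.54032e+10 * (2.07e-10)^2 = 1.615e-09 J/m


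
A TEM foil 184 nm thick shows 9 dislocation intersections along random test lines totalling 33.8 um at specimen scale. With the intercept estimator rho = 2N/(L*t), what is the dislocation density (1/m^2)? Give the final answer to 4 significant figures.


rho = 2N / (L * t)
L = 33.8 um = 3.38e-05 m, t = 184 nm = 1.84e-07 m
rho = 2 * 9 / (3.38e-05 * 1.84e-07)
rho = 2.894e+12 1/m^2


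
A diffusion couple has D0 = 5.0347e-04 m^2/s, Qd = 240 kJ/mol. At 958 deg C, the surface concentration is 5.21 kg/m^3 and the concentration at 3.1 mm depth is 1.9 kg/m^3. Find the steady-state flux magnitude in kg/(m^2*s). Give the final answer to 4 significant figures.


Step 1: D = D0 * exp(-Qd/(R*T))
T = 958 + 273.15 = 1231.15 K
D = 5.0347e-04 * exp(-240e3 / (8.314 * 1231.15)) = 3.30371e-14 m^2/s
Step 2: J = D * (C1 - C2) / dx
J = 3.30371e-14 * (5.21 - 1.9) / 3.1e-03
J = 3.528e-11 kg/(m^2*s)


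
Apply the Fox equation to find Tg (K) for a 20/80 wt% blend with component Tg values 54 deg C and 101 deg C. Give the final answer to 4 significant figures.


1/Tg = w1/Tg1 + w2/Tg2 (in Kelvin)
Tg1 = 327.15 K, Tg2 = 374.15 K
1/Tg = 0.2/327.15 + 0.8/374.15
Tg = 363.7 K


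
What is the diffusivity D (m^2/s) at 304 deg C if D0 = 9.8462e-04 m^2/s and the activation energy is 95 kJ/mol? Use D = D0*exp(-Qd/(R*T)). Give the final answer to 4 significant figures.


D = D0 * exp(-Qd / (R*T))
T = 577.15 K
D = 9.8462e-04 * exp(-95e3 / (8.314 * 577.15))
D = 2.483e-12 m^2/s


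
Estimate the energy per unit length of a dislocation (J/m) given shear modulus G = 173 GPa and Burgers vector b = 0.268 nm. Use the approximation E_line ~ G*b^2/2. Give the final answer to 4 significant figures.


E = G*b^2/2
b = 0.268 nm = 2.68e-10 m
G = 173 GPa = 1.73e+11 Pa
E = 0.5 * 1.73e+11 * (2.68e-10)^2
E = 6.213e-09 J/m


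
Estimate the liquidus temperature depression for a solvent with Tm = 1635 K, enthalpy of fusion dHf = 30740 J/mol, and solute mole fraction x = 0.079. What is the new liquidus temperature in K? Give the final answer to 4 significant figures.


dT = R*Tm^2*x / dHf
dT = 8.314 * 1635^2 * 0.079 / 30740
dT = 57.1174 K
T_new = 1635 - 57.1174 = 1578 K


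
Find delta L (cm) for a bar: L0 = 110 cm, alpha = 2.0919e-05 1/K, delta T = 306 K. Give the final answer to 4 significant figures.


dL = L0 * alpha * dT
dL = 110 * 2.0919e-05 * 306
dL = 0.7041 cm


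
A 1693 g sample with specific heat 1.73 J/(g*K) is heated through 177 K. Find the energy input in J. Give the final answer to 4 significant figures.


Q = m * cp * dT
Q = 1693 * 1.73 * 177
Q = 518400 J


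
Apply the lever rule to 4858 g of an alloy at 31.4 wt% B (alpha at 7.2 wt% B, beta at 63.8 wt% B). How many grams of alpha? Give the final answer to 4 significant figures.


f_alpha = (C_beta - C0) / (C_beta - C_alpha)
f_alpha = (63.8 - 31.4) / (63.8 - 7.2) = 0.572438
m_alpha = f_alpha * m_total = 0.572438 * 4858 = 2781 g


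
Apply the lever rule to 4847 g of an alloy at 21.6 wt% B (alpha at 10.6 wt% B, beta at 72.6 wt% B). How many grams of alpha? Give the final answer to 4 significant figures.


f_alpha = (C_beta - C0) / (C_beta - C_alpha)
f_alpha = (72.6 - 21.6) / (72.6 - 10.6) = 0.822581
m_alpha = f_alpha * m_total = 0.822581 * 4847 = 3987 g


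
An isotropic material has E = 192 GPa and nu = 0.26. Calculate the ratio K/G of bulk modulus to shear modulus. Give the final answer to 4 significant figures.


G = E / (2*(1+nu))
G = 192 / (2*(1+0.26)) = 76.1905 GPa
K = E / (3*(1-2*nu))
K = 192 / (3*(1-2*0.26)) = 133.333 GPa
K/G = 133.333 / 76.1905 = 1.75


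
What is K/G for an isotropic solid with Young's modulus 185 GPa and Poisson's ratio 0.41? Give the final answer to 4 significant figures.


G = E / (2*(1+nu))
G = 185 / (2*(1+0.41)) = 65.6028 GPa
K = E / (3*(1-2*nu))
K = 185 / (3*(1-2*0.41)) = 342.593 GPa
K/G = 342.593 / 65.6028 = 5.222


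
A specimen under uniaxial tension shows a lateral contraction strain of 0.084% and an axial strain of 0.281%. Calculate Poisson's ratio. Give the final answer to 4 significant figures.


nu = -epsilon_lat / epsilon_axial
Lateral strain is contraction (negative), so using magnitudes:
nu = 0.084 / 0.281
nu = 0.2989


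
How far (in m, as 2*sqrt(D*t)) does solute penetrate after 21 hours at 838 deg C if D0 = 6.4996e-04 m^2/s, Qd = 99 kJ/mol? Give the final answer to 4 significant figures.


Step 1: D = D0 * exp(-Qd/(R*T))
T = 1111.15 K
D = 6.4996e-04 * exp(-99e3 / (8.314 * 1111.15)) = 1.44137e-08 m^2/s
Step 2: L = 2*sqrt(D*t)
t = 21 h = 75600 s
L = 2*sqrt(1.44137e-08 * 75600) = 0.06602 m


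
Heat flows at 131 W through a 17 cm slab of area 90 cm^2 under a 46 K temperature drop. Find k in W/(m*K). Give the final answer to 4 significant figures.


k = Q*L / (A*dT)
L = 0.17 m, A = 9e-03 m^2
k = 131 * 0.17 / (9e-03 * 46)
k = 53.79 W/(m*K)


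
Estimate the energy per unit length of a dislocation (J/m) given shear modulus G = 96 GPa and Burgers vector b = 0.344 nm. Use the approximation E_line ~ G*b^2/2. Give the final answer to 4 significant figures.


E = G*b^2/2
b = 0.344 nm = 3.44e-10 m
G = 96 GPa = 9.6e+10 Pa
E = 0.5 * 9.6e+10 * (3.44e-10)^2
E = 5.68e-09 J/m


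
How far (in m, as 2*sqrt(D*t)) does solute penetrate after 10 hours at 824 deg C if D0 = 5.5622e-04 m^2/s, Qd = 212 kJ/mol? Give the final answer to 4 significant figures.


Step 1: D = D0 * exp(-Qd/(R*T))
T = 1097.15 K
D = 5.5622e-04 * exp(-212e3 / (8.314 * 1097.15)) = 4.48427e-14 m^2/s
Step 2: L = 2*sqrt(D*t)
t = 10 h = 36000 s
L = 2*sqrt(4.48427e-14 * 36000) = 8.036e-05 m


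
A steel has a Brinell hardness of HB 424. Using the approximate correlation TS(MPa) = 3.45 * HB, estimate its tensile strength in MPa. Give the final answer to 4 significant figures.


TS (MPa) = 3.45 * HB
TS = 3.45 * 424
TS = 1463 MPa


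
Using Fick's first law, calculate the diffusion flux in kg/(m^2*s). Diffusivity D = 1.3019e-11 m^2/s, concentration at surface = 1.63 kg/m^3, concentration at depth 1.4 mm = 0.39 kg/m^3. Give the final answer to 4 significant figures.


J = -D * (dC/dx) = D * (C1 - C2) / dx
J = 1.3019e-11 * (1.63 - 0.39) / 1.4e-03
J = 1.153e-08 kg/(m^2*s)


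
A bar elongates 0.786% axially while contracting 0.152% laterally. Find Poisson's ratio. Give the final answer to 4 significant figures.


nu = -epsilon_lat / epsilon_axial
Lateral strain is contraction (negative), so using magnitudes:
nu = 0.152 / 0.786
nu = 0.1934


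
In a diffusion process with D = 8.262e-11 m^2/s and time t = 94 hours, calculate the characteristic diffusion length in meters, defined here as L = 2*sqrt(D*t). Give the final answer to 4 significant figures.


t = 94 hr = 338400 s
Diffusion length = 2*sqrt(D*t)
= 2*sqrt(8.262e-11 * 338400)
= 0.01058 m


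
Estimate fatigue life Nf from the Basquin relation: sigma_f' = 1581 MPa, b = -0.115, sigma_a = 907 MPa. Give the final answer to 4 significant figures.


sigma_a = sigma_f' * (2*Nf)^b
2*Nf = (sigma_a / sigma_f')^(1/b)
2*Nf = (907 / 1581)^(1/-0.115)
2*Nf = 125.451
Nf = 62.73 cycles


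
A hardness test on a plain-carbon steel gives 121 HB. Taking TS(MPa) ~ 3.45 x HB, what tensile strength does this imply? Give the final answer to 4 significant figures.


TS (MPa) = 3.45 * HB
TS = 3.45 * 121
TS = 417.5 MPa


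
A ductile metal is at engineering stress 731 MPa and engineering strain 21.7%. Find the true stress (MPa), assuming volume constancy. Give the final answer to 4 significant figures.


sigma_true = sigma_eng * (1 + epsilon_eng)
sigma_true = 731 * (1 + 0.217)
sigma_true = 889.6 MPa


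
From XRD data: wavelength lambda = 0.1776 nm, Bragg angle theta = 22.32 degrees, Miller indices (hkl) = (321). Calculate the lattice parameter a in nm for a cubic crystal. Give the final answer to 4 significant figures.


d = lambda / (2*sin(theta))
d = 0.1776 / (2*sin(22.32 deg))
d = 0.23382 nm
a = d * sqrt(h^2+k^2+l^2) = 0.23382 * sqrt(14)
a = 0.8749 nm


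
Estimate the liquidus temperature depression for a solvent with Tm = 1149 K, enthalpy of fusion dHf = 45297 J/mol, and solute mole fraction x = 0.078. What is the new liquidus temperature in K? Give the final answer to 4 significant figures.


dT = R*Tm^2*x / dHf
dT = 8.314 * 1149^2 * 0.078 / 45297
dT = 18.9006 K
T_new = 1149 - 18.9006 = 1130 K


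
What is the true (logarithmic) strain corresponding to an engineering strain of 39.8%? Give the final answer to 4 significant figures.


epsilon_true = ln(1 + epsilon_eng)
epsilon_true = ln(1 + 0.398)
epsilon_true = 0.335


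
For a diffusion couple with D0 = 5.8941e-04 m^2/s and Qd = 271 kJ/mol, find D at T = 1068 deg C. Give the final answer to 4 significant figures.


D = D0 * exp(-Qd / (R*T))
T = 1341.15 K
D = 5.8941e-04 * exp(-271e3 / (8.314 * 1341.15))
D = 1.641e-14 m^2/s


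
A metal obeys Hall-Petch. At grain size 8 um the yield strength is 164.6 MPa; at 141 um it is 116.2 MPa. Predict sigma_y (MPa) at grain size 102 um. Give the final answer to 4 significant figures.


sigma_y = sigma0 + k / sqrt(d)
1/sqrt(d1) = 1/sqrt(8e-06) = 353.553;  1/sqrt(d2) = 84.2152
k = (sigma1 - sigma2) / (1/sqrt(d1) - 1/sqrt(d2)) = (164.6 - 116.2) / (353.553 - 84.2152) = 0.1797 MPa*m^0.5
sigma0 = sigma1 - k/sqrt(d1) = 164.6 - 0.1797*353.553 = 101.067 MPa
sigma_y(d3) = 101.067 + 0.1797 / sqrt(1.02e-04) = 118.9 MPa


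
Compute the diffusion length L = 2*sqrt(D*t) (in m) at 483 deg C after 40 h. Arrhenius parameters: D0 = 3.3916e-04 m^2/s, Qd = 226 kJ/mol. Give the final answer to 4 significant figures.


Step 1: D = D0 * exp(-Qd/(R*T))
T = 756.15 K
D = 3.3916e-04 * exp(-226e3 / (8.314 * 756.15)) = 8.27601e-20 m^2/s
Step 2: L = 2*sqrt(D*t)
t = 40 h = 144000 s
L = 2*sqrt(8.27601e-20 * 144000) = 2.183e-07 m


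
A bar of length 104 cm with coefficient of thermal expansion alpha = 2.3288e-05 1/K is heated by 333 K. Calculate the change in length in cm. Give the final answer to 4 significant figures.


dL = L0 * alpha * dT
dL = 104 * 2.3288e-05 * 333
dL = 0.8065 cm


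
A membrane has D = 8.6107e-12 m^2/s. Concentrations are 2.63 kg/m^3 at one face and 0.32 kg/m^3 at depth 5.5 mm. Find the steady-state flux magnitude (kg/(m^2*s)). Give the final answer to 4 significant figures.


J = -D * (dC/dx) = D * (C1 - C2) / dx
J = 8.6107e-12 * (2.63 - 0.32) / 5.5e-03
J = 3.616e-09 kg/(m^2*s)


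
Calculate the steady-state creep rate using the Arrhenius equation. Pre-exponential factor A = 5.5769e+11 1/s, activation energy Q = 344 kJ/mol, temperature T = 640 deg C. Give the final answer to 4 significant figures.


rate = A * exp(-Q / (R*T))
T = 640 + 273.15 = 913.15 K
rate = 5.5769e+11 * exp(-344e3 / (8.314 * 913.15))
rate = 1.169e-08 1/s


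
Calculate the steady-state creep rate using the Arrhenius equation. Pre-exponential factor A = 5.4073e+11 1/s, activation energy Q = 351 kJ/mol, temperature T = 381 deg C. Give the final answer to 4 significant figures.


rate = A * exp(-Q / (R*T))
T = 381 + 273.15 = 654.15 K
rate = 5.4073e+11 * exp(-351e3 / (8.314 * 654.15))
rate = 5.061e-17 1/s


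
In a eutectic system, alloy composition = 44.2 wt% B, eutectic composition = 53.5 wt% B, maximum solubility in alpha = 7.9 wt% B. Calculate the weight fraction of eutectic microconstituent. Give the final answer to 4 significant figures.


f_primary = (C_e - C0) / (C_e - C_alpha_max)
f_primary = (53.5 - 44.2) / (53.5 - 7.9)
f_primary = 0.203947
f_eutectic = 1 - 0.203947 = 0.7961


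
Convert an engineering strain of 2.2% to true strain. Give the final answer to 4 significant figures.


epsilon_true = ln(1 + epsilon_eng)
epsilon_true = ln(1 + 0.022)
epsilon_true = 0.02176


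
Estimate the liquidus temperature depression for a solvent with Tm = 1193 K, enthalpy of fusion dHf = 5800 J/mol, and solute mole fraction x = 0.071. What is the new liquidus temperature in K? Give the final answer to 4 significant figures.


dT = R*Tm^2*x / dHf
dT = 8.314 * 1193^2 * 0.071 / 5800
dT = 144.851 K
T_new = 1193 - 144.851 = 1048 K


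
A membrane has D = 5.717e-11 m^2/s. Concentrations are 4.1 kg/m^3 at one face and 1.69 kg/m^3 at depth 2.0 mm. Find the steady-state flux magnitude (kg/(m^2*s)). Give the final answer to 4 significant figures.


J = -D * (dC/dx) = D * (C1 - C2) / dx
J = 5.717e-11 * (4.1 - 1.69) / 2e-03
J = 6.889e-08 kg/(m^2*s)


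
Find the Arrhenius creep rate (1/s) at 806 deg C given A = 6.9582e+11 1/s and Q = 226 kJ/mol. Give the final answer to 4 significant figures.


rate = A * exp(-Q / (R*T))
T = 806 + 273.15 = 1079.15 K
rate = 6.9582e+11 * exp(-226e3 / (8.314 * 1079.15))
rate = 7.997 1/s


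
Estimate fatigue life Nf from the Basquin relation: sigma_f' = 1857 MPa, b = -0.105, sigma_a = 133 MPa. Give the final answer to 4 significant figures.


sigma_a = sigma_f' * (2*Nf)^b
2*Nf = (sigma_a / sigma_f')^(1/b)
2*Nf = (133 / 1857)^(1/-0.105)
2*Nf = 8.02386e+10
Nf = 4.012e+10 cycles


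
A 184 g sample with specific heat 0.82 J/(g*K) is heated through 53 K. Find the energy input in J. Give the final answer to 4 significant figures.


Q = m * cp * dT
Q = 184 * 0.82 * 53
Q = 7997 J


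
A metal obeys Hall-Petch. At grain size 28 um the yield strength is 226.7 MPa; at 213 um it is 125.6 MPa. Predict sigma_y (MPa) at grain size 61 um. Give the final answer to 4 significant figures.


sigma_y = sigma0 + k / sqrt(d)
1/sqrt(d1) = 1/sqrt(2.8e-05) = 188.982;  1/sqrt(d2) = 68.5189
k = (sigma1 - sigma2) / (1/sqrt(d1) - 1/sqrt(d2)) = (226.7 - 125.6) / (188.982 - 68.5189) = 0.839259 MPa*m^0.5
sigma0 = sigma1 - k/sqrt(d1) = 226.7 - 0.839259*188.982 = 68.0949 MPa
sigma_y(d3) = 68.0949 + 0.839259 / sqrt(6.1e-05) = 175.6 MPa


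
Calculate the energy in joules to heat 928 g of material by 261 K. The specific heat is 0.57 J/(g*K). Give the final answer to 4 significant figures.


Q = m * cp * dT
Q = 928 * 0.57 * 261
Q = 138100 J


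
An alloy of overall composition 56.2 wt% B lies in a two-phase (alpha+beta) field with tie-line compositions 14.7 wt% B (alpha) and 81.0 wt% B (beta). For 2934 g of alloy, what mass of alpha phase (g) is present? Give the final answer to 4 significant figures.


f_alpha = (C_beta - C0) / (C_beta - C_alpha)
f_alpha = (81.0 - 56.2) / (81.0 - 14.7) = 0.374057
m_alpha = f_alpha * m_total = 0.374057 * 2934 = 1097 g


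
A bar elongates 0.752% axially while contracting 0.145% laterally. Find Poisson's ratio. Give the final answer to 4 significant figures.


nu = -epsilon_lat / epsilon_axial
Lateral strain is contraction (negative), so using magnitudes:
nu = 0.145 / 0.752
nu = 0.1928


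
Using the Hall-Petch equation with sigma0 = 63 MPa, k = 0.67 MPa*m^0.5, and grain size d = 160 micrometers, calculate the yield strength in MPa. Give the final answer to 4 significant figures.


sigma_y = sigma0 + k / sqrt(d)
d = 160 um = 1.6e-04 m
sigma_y = 63 + 0.67 / sqrt(1.6e-04)
sigma_y = 116 MPa


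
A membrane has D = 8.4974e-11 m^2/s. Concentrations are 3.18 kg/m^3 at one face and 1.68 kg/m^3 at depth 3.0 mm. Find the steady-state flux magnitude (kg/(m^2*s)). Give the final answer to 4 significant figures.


J = -D * (dC/dx) = D * (C1 - C2) / dx
J = 8.4974e-11 * (3.18 - 1.68) / 3e-03
J = 4.249e-08 kg/(m^2*s)


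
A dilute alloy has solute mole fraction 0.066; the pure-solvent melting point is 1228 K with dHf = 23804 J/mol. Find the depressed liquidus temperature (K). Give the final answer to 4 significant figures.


dT = R*Tm^2*x / dHf
dT = 8.314 * 1228^2 * 0.066 / 23804
dT = 34.7617 K
T_new = 1228 - 34.7617 = 1193 K


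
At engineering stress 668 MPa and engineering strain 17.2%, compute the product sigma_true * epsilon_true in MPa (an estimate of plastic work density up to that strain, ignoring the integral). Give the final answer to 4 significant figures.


sigma_true = sigma_eng * (1 + epsilon_eng)
sigma_true = 668 * (1 + 0.172) = 782.896 MPa
epsilon_true = ln(1 + epsilon_eng)
epsilon_true = ln(1 + 0.172) = 0.158712
sigma_true * epsilon_true = 782.896 * 0.158712 = 124.3 MPa


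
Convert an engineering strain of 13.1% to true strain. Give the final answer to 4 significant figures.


epsilon_true = ln(1 + epsilon_eng)
epsilon_true = ln(1 + 0.131)
epsilon_true = 0.1231


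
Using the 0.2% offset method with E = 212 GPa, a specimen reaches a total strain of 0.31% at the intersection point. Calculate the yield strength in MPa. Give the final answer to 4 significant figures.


Offset strain = 0.002
Elastic strain at yield = total_strain - offset = 3.1e-03 - 0.002 = 1.1e-03
sigma_y = E * elastic_strain = 212000 * 1.1e-03
sigma_y = 233.2 MPa


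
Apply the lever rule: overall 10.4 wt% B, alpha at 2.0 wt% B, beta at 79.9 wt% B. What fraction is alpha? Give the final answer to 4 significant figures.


f_alpha = (C_beta - C0) / (C_beta - C_alpha)
f_alpha = (79.9 - 10.4) / (79.9 - 2.0)
f_alpha = 0.8922


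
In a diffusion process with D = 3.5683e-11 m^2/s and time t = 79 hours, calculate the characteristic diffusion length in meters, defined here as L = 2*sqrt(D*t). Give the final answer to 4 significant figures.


t = 79 hr = 284400 s
Diffusion length = 2*sqrt(D*t)
= 2*sqrt(3.5683e-11 * 284400)
= 6.371e-03 m


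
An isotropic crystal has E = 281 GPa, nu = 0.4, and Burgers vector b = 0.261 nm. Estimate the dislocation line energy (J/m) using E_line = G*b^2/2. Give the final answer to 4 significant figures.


Step 1: G = E / (2*(1+nu))
G = 281 / (2*(1+0.4)) = 100.357 GPa = 1.00357e+11 Pa
Step 2: E_line = G*b^2/2
b = 0.261 nm = 2.61e-10 m
E_line = 0.5 * 1.00357e+11 * (2.61e-10)^2 = 3.418e-09 J/m


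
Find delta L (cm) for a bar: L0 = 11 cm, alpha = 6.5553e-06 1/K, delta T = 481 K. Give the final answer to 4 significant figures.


dL = L0 * alpha * dT
dL = 11 * 6.5553e-06 * 481
dL = 0.03468 cm


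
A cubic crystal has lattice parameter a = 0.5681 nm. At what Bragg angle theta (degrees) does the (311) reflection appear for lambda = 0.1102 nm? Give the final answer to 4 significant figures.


d = a / sqrt(h^2+k^2+l^2)
d = 0.5681 / sqrt(11) = 0.171289 nm
lambda = 2*d*sin(theta)  =>  sin(theta) = lambda / (2*d)
sin(theta) = 0.1102 / (2 * 0.171289) = 0.321679
theta = 18.76 deg


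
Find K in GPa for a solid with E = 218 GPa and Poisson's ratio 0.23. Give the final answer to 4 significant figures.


K = E / (3*(1-2*nu))
K = 218 / (3*(1-2*0.23))
K = 134.6 GPa


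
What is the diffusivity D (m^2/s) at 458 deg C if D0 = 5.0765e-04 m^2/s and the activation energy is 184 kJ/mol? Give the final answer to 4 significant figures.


D = D0 * exp(-Qd / (R*T))
T = 731.15 K
D = 5.0765e-04 * exp(-184e3 / (8.314 * 731.15))
D = 3.629e-17 m^2/s


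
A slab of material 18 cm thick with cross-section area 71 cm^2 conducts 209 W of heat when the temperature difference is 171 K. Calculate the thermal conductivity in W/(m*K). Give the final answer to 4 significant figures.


k = Q*L / (A*dT)
L = 0.18 m, A = 7.1e-03 m^2
k = 209 * 0.18 / (7.1e-03 * 171)
k = 30.99 W/(m*K)


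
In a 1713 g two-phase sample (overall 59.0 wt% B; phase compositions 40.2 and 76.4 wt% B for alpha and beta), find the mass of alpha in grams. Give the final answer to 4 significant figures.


f_alpha = (C_beta - C0) / (C_beta - C_alpha)
f_alpha = (76.4 - 59.0) / (76.4 - 40.2) = 0.480663
m_alpha = f_alpha * m_total = 0.480663 * 1713 = 823.4 g


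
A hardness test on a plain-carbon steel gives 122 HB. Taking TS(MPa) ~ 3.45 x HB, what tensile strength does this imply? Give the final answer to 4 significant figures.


TS (MPa) = 3.45 * HB
TS = 3.45 * 122
TS = 420.9 MPa


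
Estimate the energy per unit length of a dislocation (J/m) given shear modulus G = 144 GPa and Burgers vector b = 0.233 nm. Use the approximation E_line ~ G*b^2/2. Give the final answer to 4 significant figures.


E = G*b^2/2
b = 0.233 nm = 2.33e-10 m
G = 144 GPa = 1.44e+11 Pa
E = 0.5 * 1.44e+11 * (2.33e-10)^2
E = 3.909e-09 J/m


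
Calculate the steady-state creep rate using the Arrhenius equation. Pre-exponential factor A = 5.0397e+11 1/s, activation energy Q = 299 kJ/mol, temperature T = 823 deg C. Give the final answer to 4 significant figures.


rate = A * exp(-Q / (R*T))
T = 823 + 273.15 = 1096.15 K
rate = 5.0397e+11 * exp(-299e3 / (8.314 * 1096.15))
rate = 2.842e-03 1/s


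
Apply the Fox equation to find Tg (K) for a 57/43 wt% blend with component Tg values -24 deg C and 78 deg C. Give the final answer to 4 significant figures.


1/Tg = w1/Tg1 + w2/Tg2 (in Kelvin)
Tg1 = 249.15 K, Tg2 = 351.15 K
1/Tg = 0.57/249.15 + 0.43/351.15
Tg = 284.7 K


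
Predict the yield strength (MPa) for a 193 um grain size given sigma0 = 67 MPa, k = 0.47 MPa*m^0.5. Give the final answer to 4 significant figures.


sigma_y = sigma0 + k / sqrt(d)
d = 193 um = 1.93e-04 m
sigma_y = 67 + 0.47 / sqrt(1.93e-04)
sigma_y = 100.8 MPa


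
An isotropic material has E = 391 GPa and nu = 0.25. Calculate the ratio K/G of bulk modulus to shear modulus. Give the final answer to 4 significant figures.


G = E / (2*(1+nu))
G = 391 / (2*(1+0.25)) = 156.4 GPa
K = E / (3*(1-2*nu))
K = 391 / (3*(1-2*0.25)) = 260.667 GPa
K/G = 260.667 / 156.4 = 1.667


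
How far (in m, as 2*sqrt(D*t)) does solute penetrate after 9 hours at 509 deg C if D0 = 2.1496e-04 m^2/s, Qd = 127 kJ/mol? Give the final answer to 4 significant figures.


Step 1: D = D0 * exp(-Qd/(R*T))
T = 782.15 K
D = 2.1496e-04 * exp(-127e3 / (8.314 * 782.15)) = 7.08857e-13 m^2/s
Step 2: L = 2*sqrt(D*t)
t = 9 h = 32400 s
L = 2*sqrt(7.08857e-13 * 32400) = 3.031e-04 m


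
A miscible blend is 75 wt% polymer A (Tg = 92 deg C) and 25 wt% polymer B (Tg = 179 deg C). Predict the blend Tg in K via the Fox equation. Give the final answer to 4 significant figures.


1/Tg = w1/Tg1 + w2/Tg2 (in Kelvin)
Tg1 = 365.15 K, Tg2 = 452.15 K
1/Tg = 0.75/365.15 + 0.25/452.15
Tg = 383.6 K


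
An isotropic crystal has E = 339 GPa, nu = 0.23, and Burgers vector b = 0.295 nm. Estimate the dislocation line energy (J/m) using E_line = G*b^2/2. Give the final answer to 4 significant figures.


Step 1: G = E / (2*(1+nu))
G = 339 / (2*(1+0.23)) = 137.805 GPa = 1.37805e+11 Pa
Step 2: E_line = G*b^2/2
b = 0.295 nm = 2.95e-10 m
E_line = 0.5 * 1.37805e+11 * (2.95e-10)^2 = 5.996e-09 J/m


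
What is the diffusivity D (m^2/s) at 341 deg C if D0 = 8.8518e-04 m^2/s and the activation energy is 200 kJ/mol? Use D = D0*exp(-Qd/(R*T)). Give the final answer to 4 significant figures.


D = D0 * exp(-Qd / (R*T))
T = 614.15 K
D = 8.8518e-04 * exp(-200e3 / (8.314 * 614.15))
D = 8.63e-21 m^2/s


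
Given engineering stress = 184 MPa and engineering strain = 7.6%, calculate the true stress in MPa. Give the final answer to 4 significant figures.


sigma_true = sigma_eng * (1 + epsilon_eng)
sigma_true = 184 * (1 + 0.076)
sigma_true = 198 MPa


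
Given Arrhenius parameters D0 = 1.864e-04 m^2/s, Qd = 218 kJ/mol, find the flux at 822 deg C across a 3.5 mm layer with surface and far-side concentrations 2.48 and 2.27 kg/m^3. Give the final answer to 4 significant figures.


Step 1: D = D0 * exp(-Qd/(R*T))
T = 822 + 273.15 = 1095.15 K
D = 1.864e-04 * exp(-218e3 / (8.314 * 1095.15)) = 7.45194e-15 m^2/s
Step 2: J = D * (C1 - C2) / dx
J = 7.45194e-15 * (2.48 - 2.27) / 3.5e-03
J = 4.471e-13 kg/(m^2*s)


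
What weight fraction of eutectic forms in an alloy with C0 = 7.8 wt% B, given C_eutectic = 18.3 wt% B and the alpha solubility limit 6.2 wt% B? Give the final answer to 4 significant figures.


f_primary = (C_e - C0) / (C_e - C_alpha_max)
f_primary = (18.3 - 7.8) / (18.3 - 6.2)
f_primary = 0.867769
f_eutectic = 1 - 0.867769 = 0.1322


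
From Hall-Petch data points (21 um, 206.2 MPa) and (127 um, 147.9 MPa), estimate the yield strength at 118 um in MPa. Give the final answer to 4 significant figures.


sigma_y = sigma0 + k / sqrt(d)
1/sqrt(d1) = 1/sqrt(2.1e-05) = 218.218;  1/sqrt(d2) = 88.7357
k = (sigma1 - sigma2) / (1/sqrt(d1) - 1/sqrt(d2)) = (206.2 - 147.9) / (218.218 - 88.7357) = 0.450255 MPa*m^0.5
sigma0 = sigma1 - k/sqrt(d1) = 206.2 - 0.450255*218.218 = 107.946 MPa
sigma_y(d3) = 107.946 + 0.450255 / sqrt(1.18e-04) = 149.4 MPa


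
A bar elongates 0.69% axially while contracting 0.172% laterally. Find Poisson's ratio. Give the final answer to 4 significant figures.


nu = -epsilon_lat / epsilon_axial
Lateral strain is contraction (negative), so using magnitudes:
nu = 0.172 / 0.69
nu = 0.2493


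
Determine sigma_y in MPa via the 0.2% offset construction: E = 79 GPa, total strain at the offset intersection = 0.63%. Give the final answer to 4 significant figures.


Offset strain = 0.002
Elastic strain at yield = total_strain - offset = 6.3e-03 - 0.002 = 4.3e-03
sigma_y = E * elastic_strain = 79000 * 4.3e-03
sigma_y = 339.7 MPa


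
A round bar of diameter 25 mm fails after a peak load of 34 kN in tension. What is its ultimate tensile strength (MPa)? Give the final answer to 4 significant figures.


A0 = pi*(d/2)^2 = pi*(25/2)^2 = 490.874 mm^2
UTS = F_max / A0 = 34*1000 / 490.874
UTS = 69.26 MPa


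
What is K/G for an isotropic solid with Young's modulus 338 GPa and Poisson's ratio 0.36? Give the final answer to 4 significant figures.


G = E / (2*(1+nu))
G = 338 / (2*(1+0.36)) = 124.265 GPa
K = E / (3*(1-2*nu))
K = 338 / (3*(1-2*0.36)) = 402.381 GPa
K/G = 402.381 / 124.265 = 3.238


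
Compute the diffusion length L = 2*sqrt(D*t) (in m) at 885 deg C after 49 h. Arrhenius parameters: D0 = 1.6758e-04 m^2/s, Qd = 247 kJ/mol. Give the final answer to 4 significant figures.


Step 1: D = D0 * exp(-Qd/(R*T))
T = 1158.15 K
D = 1.6758e-04 * exp(-247e3 / (8.314 * 1158.15)) = 1.21249e-15 m^2/s
Step 2: L = 2*sqrt(D*t)
t = 49 h = 176400 s
L = 2*sqrt(1.21249e-15 * 176400) = 2.925e-05 m


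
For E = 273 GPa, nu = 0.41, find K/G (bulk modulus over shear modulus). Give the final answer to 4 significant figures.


G = E / (2*(1+nu))
G = 273 / (2*(1+0.41)) = 96.8085 GPa
K = E / (3*(1-2*nu))
K = 273 / (3*(1-2*0.41)) = 505.556 GPa
K/G = 505.556 / 96.8085 = 5.222


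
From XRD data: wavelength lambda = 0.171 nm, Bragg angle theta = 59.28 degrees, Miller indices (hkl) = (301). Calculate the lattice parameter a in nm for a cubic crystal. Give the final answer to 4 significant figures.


d = lambda / (2*sin(theta))
d = 0.171 / (2*sin(59.28 deg))
d = 0.0994563 nm
a = d * sqrt(h^2+k^2+l^2) = 0.0994563 * sqrt(10)
a = 0.3145 nm


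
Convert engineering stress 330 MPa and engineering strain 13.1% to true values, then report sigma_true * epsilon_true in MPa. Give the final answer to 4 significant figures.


sigma_true = sigma_eng * (1 + epsilon_eng)
sigma_true = 330 * (1 + 0.131) = 373.23 MPa
epsilon_true = ln(1 + epsilon_eng)
epsilon_true = ln(1 + 0.131) = 0.123102
sigma_true * epsilon_true = 373.23 * 0.123102 = 45.95 MPa


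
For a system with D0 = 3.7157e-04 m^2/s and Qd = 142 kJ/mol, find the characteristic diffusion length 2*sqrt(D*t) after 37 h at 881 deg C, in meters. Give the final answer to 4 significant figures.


Step 1: D = D0 * exp(-Qd/(R*T))
T = 1154.15 K
D = 3.7157e-04 * exp(-142e3 / (8.314 * 1154.15)) = 1.39046e-10 m^2/s
Step 2: L = 2*sqrt(D*t)
t = 37 h = 133200 s
L = 2*sqrt(1.39046e-10 * 133200) = 8.607e-03 m


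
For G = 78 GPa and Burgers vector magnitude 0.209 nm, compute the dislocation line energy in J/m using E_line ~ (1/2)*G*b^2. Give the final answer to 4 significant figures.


E = G*b^2/2
b = 0.209 nm = 2.09e-10 m
G = 78 GPa = 7.8e+10 Pa
E = 0.5 * 7.8e+10 * (2.09e-10)^2
E = 1.704e-09 J/m


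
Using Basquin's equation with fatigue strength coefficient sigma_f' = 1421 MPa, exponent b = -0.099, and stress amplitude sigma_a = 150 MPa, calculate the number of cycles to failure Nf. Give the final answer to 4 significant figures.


sigma_a = sigma_f' * (2*Nf)^b
2*Nf = (sigma_a / sigma_f')^(1/b)
2*Nf = (150 / 1421)^(1/-0.099)
2*Nf = 7.30575e+09
Nf = 3.653e+09 cycles


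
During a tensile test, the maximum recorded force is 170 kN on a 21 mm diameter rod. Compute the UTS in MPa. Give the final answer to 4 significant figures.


A0 = pi*(d/2)^2 = pi*(21/2)^2 = 346.361 mm^2
UTS = F_max / A0 = 170*1000 / 346.361
UTS = 490.8 MPa


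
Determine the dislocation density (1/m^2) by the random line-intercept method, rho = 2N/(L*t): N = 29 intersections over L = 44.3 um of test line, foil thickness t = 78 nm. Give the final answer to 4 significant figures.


rho = 2N / (L * t)
L = 44.3 um = 4.43e-05 m, t = 78 nm = 7.8e-08 m
rho = 2 * 29 / (4.43e-05 * 7.8e-08)
rho = 1.679e+13 1/m^2


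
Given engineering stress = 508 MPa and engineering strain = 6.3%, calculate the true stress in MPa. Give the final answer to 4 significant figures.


sigma_true = sigma_eng * (1 + epsilon_eng)
sigma_true = 508 * (1 + 0.063)
sigma_true = 540 MPa


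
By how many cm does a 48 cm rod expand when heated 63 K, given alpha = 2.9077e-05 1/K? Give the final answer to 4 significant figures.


dL = L0 * alpha * dT
dL = 48 * 2.9077e-05 * 63
dL = 0.08793 cm


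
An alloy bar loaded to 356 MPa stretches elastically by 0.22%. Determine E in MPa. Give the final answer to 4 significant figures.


E = sigma / epsilon
epsilon = 0.22% = 2.2e-03
E = 356 / 2.2e-03
E = 161800 MPa


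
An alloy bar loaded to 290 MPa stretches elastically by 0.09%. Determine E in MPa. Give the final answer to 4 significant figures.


E = sigma / epsilon
epsilon = 0.09% = 9e-04
E = 290 / 9e-04
E = 322200 MPa


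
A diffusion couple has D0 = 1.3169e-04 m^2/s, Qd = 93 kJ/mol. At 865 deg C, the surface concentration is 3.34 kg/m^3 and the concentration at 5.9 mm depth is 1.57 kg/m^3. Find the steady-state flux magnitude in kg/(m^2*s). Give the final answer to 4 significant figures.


Step 1: D = D0 * exp(-Qd/(R*T))
T = 865 + 273.15 = 1138.15 K
D = 1.3169e-04 * exp(-93e3 / (8.314 * 1138.15)) = 7.09946e-09 m^2/s
Step 2: J = D * (C1 - C2) / dx
J = 7.09946e-09 * (3.34 - 1.57) / 5.9e-03
J = 2.13e-06 kg/(m^2*s)


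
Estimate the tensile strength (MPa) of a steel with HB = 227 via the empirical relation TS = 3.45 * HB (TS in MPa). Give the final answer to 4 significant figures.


TS (MPa) = 3.45 * HB
TS = 3.45 * 227
TS = 783.2 MPa


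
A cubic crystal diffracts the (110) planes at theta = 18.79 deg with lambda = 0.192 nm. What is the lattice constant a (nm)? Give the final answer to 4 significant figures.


d = lambda / (2*sin(theta))
d = 0.192 / (2*sin(18.79 deg))
d = 0.298044 nm
a = d * sqrt(h^2+k^2+l^2) = 0.298044 * sqrt(2)
a = 0.4215 nm


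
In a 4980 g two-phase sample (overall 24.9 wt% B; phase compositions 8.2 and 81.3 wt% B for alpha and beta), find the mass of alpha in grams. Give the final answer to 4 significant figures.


f_alpha = (C_beta - C0) / (C_beta - C_alpha)
f_alpha = (81.3 - 24.9) / (81.3 - 8.2) = 0.771546
m_alpha = f_alpha * m_total = 0.771546 * 4980 = 3842 g


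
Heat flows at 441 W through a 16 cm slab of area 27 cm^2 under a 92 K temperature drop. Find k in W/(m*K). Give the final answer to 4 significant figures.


k = Q*L / (A*dT)
L = 0.16 m, A = 2.7e-03 m^2
k = 441 * 0.16 / (2.7e-03 * 92)
k = 284.1 W/(m*K)


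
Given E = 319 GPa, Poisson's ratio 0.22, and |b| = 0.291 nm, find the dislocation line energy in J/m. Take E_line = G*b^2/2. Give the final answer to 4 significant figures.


Step 1: G = E / (2*(1+nu))
G = 319 / (2*(1+0.22)) = 130.738 GPa = 1.30738e+11 Pa
Step 2: E_line = G*b^2/2
b = 0.291 nm = 2.91e-10 m
E_line = 0.5 * 1.30738e+11 * (2.91e-10)^2 = 5.535e-09 J/m
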